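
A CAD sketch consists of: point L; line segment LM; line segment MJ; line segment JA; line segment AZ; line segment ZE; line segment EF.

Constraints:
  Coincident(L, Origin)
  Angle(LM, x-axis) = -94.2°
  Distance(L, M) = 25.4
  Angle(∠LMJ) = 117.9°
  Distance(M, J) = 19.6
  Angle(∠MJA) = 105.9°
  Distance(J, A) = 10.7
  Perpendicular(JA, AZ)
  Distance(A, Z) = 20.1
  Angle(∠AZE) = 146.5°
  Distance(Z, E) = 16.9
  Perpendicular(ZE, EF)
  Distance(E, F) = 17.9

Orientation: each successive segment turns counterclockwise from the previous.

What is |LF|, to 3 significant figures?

29.2

L is at the origin; LM runs at -94.2° with length 25.4, so M = (-1.86, -25.3). ∠LMJ = 117.9° gives MJ at -32.1° from the x-axis; with |MJ| = 19.6, J = (14.7, -35.7). ∠MJA = 105.9° gives JA at 42.0° from the x-axis; with |JA| = 10.7, A = (22.7, -28.6). The perpendicularity gives AZ at right angles to JA, so AZ runs at 132°; with |AZ| = 20.1, Z = (9.25, -13.7). ∠AZE = 146.5° gives ZE at 166° from the x-axis; with |ZE| = 16.9, E = (-7.12, -9.42). ZE ⟂ EF, so EF runs at -104°; with |EF| = 17.9, F = (-11.6, -26.7). Then |LF| = |F − L| = 29.2.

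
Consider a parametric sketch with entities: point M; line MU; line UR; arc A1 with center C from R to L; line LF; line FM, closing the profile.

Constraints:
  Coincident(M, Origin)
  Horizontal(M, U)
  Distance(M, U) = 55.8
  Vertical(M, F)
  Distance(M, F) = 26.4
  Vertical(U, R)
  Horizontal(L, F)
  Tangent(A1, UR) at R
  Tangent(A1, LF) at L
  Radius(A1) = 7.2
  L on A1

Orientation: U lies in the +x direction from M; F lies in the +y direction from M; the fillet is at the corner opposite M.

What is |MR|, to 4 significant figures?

59.01

M is at the origin; M and U share the same y with |MU| = 55.8 and U on the +x side, so U = (55.80, 0.000). M and F share the same x with |MF| = 26.4 and F on the +y side, so F = (0.000, 26.40). The virtual corner opposite M is at (55.80, 26.40). A1 meets UR tangentially, so CR is at right angles to UR and A1 meets LF tangentially, so CL is at right angles to LF, with radius 7.2, so the center C sits 7.2 in from both sides at C = (48.60, 19.20). That places the tangent points at R = (55.80, 19.20) on UR and L = (48.60, 26.40) on LF. Then |MR| = |R − M| = 59.01.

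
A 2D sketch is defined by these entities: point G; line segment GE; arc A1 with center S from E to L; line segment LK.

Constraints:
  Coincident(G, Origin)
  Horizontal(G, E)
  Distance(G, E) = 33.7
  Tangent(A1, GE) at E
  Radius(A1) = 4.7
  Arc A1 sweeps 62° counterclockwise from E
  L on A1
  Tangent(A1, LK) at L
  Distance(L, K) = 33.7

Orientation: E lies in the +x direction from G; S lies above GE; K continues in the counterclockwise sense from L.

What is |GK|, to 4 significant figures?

62.61

G is at the origin; G and E share the same y with |GE| = 33.7 and E on the +x side, so E = (33.70, 0.000). A1 meets GE tangentially, so SE is at right angles to GE, so S = E + (0, 4.7) = (33.70, 4.700). On A1, E sits at bearing -90° from S; a 62° counterclockwise sweep puts L at bearing -28°, so L = S + 4.7·(cos -28°, sin -28°) = (37.85, 2.493). The tangent condition forces SL to be normal to LK, so LK runs along (−sin -28°, cos -28°); with |LK| = 33.7, K = (53.67, 32.25). Then |GK| = |K − G| = 62.61.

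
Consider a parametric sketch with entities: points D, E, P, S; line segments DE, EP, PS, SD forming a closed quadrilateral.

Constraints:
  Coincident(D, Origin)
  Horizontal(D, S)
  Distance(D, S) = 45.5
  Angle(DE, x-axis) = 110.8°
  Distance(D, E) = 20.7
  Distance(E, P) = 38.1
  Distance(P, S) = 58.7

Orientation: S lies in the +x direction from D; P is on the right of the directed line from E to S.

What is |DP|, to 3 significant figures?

21.2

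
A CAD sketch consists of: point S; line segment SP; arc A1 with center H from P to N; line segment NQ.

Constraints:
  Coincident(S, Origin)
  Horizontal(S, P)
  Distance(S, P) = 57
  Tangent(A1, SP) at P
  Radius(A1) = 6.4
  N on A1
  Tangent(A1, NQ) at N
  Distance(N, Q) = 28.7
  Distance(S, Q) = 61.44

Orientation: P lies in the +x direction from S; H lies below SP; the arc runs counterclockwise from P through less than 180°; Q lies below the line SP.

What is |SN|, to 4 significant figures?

51.00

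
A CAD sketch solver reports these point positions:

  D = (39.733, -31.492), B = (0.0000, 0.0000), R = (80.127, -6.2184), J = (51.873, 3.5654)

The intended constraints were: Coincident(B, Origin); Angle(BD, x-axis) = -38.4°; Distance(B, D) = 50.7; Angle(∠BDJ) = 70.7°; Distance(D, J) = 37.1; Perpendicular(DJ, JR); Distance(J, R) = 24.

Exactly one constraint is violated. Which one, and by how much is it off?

Distance(J, R) = 24 — off by 5.90.

B = (0.00, 0.00) ✓; BD at -38.40° ✓; |BD| = 50.70 ✓; ∠BDJ = 70.70° ✓; |DJ| = 37.10 ✓; ∠(DJ, JR) = 90.00° ✓; |JR| = 29.90 ✗.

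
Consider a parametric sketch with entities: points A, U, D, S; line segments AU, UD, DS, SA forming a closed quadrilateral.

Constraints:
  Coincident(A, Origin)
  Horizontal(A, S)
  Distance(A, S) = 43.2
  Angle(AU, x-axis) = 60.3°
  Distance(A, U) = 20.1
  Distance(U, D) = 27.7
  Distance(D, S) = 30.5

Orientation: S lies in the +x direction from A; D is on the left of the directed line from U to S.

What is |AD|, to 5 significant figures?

45.665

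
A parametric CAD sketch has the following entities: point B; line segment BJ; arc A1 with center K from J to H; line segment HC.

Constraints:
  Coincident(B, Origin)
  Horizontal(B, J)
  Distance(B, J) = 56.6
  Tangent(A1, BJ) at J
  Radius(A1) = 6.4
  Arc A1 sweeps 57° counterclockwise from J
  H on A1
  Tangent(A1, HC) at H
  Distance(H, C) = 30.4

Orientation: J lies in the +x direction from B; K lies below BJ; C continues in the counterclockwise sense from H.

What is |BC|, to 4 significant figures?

44.83

B is at the origin; BJ is horizontal with |BJ| = 56.6 and J on the +x side, so J = (56.60, 0.000). The tangent condition forces KJ to be normal to BJ, so K = J + (0, -6.4) = (56.60, -6.400). On A1, J sits at bearing 90° from K; a 57° counterclockwise sweep puts H at bearing 147°, so H = K + 6.4·(cos 147°, sin 147°) = (51.23, -2.914). Since A1 is tangent to HC there, KH ⟂ HC, so HC runs along (−sin 147°, cos 147°); with |HC| = 30.4, C = (34.68, -28.41). Then |BC| = |C − B| = 44.83.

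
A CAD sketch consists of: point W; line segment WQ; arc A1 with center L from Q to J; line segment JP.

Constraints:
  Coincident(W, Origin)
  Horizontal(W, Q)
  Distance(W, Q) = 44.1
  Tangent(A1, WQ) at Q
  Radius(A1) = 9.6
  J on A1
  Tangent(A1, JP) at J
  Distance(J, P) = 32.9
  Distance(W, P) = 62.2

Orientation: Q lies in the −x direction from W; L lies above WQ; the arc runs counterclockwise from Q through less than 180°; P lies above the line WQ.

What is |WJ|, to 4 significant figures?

36.98

Checks: |LJ| = 9.600 ✓; ∠(LJ, JP) = 90.00° ✓; |JP| = 32.90 ✓; |WP| = 62.20 ✓.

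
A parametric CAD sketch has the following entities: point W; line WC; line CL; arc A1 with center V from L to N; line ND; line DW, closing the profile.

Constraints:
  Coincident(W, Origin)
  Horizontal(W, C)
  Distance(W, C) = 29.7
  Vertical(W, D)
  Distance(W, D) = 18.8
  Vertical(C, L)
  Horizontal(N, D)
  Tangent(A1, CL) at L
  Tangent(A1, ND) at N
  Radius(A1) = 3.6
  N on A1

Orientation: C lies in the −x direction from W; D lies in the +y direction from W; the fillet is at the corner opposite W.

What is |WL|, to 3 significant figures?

33.4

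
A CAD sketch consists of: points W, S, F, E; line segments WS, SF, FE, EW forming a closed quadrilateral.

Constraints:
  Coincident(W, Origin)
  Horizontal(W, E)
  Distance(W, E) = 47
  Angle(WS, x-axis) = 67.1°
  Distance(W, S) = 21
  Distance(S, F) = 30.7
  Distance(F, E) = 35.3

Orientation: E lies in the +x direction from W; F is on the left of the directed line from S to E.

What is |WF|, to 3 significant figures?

48.7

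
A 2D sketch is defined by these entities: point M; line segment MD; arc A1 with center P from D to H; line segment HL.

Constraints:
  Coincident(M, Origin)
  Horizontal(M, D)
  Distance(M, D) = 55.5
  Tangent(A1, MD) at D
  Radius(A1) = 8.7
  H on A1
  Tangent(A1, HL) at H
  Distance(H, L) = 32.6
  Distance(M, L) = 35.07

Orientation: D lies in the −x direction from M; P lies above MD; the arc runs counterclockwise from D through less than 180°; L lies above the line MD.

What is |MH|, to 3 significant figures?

49.7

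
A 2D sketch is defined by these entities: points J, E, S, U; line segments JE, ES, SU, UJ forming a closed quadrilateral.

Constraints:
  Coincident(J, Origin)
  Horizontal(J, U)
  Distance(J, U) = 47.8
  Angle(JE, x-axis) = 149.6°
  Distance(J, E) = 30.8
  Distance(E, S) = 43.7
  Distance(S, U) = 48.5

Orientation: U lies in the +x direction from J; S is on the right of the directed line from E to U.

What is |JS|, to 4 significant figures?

17.29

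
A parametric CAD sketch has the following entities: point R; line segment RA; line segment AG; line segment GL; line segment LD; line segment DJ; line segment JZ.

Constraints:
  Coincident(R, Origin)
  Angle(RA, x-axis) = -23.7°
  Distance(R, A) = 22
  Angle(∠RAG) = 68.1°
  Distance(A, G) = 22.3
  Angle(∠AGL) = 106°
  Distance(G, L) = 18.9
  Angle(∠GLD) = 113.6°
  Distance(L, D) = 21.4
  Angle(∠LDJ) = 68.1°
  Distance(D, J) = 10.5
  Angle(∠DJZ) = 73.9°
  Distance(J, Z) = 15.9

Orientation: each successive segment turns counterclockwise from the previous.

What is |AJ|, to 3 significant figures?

23.2

R is at the origin; RA runs at -23.7° with length 22.0, so A = (20.1, -8.84). ∠RAG = 68.1° gives AG at 88.2° from the x-axis; with |AG| = 22.3, G = (20.8, 13.4). ∠AGL = 106.0° gives GL at 162° from the x-axis; with |GL| = 18.9, L = (2.85, 19.2). ∠GLD = 113.6° gives LD at -131° from the x-axis; with |LD| = 21.4, D = (-11.3, 3.17). ∠LDJ = 68.1° gives DJ at -19.5° from the x-axis; with |DJ| = 10.5, J = (-1.40, -0.334). Then |AJ| = |J − A| = 23.2.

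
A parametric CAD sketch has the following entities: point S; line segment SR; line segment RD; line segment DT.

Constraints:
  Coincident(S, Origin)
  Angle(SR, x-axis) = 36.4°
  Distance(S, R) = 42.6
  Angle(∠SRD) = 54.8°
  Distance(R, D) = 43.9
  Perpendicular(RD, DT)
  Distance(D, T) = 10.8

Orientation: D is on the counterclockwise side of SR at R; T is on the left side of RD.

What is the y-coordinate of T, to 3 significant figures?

28.9

S is at the origin; SR runs at 36.4° with length 42.6, so R = 42.6·(cos 36.4°, sin 36.4°) = (34.3, 25.3). ∠SRD = 54.8°, so RD runs at 36.4° + (180° − 54.8°) = 162° from the x-axis; with |RD| = 43.9, D = R + 43.9·(cos 162°, sin 162°) = (-7.37, 39.1). RD is perpendicular to DT; with |DT| = 10.8 on the left of RD, T = D + 10.8·(-0.316, -0.949) = (-10.8, 28.9). So T.y = 28.9.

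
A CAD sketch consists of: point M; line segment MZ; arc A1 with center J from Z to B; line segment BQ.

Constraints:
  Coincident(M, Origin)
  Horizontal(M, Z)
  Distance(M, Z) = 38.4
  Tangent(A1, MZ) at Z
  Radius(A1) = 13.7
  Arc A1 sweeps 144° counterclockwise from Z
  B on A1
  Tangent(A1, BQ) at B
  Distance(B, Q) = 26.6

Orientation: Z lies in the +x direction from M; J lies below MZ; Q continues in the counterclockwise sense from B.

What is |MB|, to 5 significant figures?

39.181

M is at the origin; MZ is horizontal with |MZ| = 38.4 and Z on the +x side, so Z = (38.400, 0.0000). A1 meets MZ tangentially, so JZ is at right angles to MZ, so J = Z + (0, -13.7) = (38.400, -13.700). On A1, Z sits at bearing 90° from J; a 144° counterclockwise sweep puts B at bearing 234°, so B = J + 13.7·(cos 234°, sin 234°) = (30.347, -24.784). Then |MB| = |B − M| = 39.181.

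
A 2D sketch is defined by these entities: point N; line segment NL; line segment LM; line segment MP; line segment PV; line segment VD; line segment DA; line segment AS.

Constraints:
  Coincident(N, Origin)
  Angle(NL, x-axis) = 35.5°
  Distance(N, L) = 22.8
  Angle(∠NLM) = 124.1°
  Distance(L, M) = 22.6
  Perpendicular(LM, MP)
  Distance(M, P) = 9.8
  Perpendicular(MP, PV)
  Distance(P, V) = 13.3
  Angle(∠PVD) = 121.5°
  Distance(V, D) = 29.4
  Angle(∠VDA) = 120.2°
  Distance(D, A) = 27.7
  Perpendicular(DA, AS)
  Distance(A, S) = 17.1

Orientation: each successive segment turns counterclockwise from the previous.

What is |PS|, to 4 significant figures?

41.35

∠VDA = 120.2° gives DA at 29.70° from the x-axis; with |DA| = 27.7, A = (58.03, 21.28). DA is perpendicular to AS, so AS runs at 119.7°; with |AS| = 17.1, S = (49.56, 36.13). Then |PS| = |S − P| = 41.35.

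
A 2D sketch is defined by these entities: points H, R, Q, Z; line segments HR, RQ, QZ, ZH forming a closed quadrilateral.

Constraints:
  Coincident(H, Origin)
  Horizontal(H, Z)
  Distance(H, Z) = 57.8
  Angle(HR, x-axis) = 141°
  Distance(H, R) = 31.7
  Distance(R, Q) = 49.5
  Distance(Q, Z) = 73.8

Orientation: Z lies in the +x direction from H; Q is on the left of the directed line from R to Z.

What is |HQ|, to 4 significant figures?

56.60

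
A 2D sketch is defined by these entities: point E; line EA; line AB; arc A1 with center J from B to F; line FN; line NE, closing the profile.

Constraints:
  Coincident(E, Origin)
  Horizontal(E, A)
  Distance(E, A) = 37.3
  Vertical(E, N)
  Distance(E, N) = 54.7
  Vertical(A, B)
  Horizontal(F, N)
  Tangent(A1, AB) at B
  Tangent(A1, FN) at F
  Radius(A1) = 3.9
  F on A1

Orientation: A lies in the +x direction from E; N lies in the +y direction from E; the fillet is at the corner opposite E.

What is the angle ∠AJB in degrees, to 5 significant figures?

85.610°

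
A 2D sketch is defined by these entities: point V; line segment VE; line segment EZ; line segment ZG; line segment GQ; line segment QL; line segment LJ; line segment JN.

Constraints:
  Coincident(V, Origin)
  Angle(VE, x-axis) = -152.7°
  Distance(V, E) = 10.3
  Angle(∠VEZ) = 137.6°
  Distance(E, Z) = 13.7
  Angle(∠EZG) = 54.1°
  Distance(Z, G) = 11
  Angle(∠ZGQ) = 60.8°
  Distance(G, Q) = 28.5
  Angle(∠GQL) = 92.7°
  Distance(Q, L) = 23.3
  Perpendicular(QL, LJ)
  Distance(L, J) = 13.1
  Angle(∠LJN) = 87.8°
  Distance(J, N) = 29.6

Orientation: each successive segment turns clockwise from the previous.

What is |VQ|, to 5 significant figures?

24.056

V is at the origin; VE runs at -152.7° with length 10.3, so E = (-9.1528, -4.7241). ∠VEZ = 137.6° gives EZ at 164.90° from the x-axis; with |EZ| = 13.7, Z = (-22.380, -1.1552). ∠EZG = 54.1° gives ZG at 39.000° from the x-axis; with |ZG| = 11.0, G = (-13.831, 5.7673). ∠ZGQ = 60.8° gives GQ at -80.200° from the x-axis; with |GQ| = 28.5, Q = (-8.9802, -22.317). Then |VQ| = |Q − V| = 24.056.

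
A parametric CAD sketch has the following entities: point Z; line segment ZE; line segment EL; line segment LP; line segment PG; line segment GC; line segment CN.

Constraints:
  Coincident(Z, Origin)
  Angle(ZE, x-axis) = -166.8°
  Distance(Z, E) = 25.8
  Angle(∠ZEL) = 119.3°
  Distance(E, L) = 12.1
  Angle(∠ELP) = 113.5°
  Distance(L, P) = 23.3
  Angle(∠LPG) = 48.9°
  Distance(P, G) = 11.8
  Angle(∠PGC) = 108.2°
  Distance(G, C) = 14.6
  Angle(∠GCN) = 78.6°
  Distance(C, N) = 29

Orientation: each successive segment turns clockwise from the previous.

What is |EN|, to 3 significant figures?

39.4

∠PGC = 108.2° gives GC at -137° from the x-axis; with |GC| = 14.6, C = (-29.5, 3.64). ∠GCN = 78.6° gives CN at 122° from the x-axis; with |CN| = 29.0, N = (-44.7, 28.3). Then |EN| = |N − E| = 39.4.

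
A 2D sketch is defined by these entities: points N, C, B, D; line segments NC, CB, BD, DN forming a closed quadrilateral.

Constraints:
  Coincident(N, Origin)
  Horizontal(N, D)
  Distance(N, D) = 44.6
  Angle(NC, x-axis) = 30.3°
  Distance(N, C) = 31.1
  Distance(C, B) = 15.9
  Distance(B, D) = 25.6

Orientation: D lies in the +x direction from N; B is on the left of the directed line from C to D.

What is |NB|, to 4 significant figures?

46.94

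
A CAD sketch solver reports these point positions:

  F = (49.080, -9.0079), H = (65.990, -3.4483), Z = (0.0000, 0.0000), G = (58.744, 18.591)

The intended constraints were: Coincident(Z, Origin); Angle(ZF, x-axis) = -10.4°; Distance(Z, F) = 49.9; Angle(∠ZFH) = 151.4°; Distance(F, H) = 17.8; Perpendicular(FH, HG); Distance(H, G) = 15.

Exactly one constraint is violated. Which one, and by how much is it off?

Distance(H, G) = 15 — off by 8.20.

Z = (0.00, 0.00) ✓; ZF at -10.40° ✓; |ZF| = 49.90 ✓; ∠ZFH = 151.4° ✓; |FH| = 17.80 ✓; ∠(FH, HG) = 90.00° ✓; |HG| = 23.20 ✗.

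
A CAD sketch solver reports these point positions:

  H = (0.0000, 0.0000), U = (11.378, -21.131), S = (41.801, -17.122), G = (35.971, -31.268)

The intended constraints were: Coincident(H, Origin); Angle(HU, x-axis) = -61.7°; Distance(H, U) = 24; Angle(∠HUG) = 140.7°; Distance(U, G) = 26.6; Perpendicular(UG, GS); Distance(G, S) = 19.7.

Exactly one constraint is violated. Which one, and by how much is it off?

Distance(G, S) = 19.7 — off by 4.40.

H = (0.00, 0.00) ✓; HU at -61.70° ✓; |HU| = 24.00 ✓; ∠HUG = 140.7° ✓; |UG| = 26.60 ✓; ∠(UG, GS) = 90.00° ✓; |GS| = 15.30 ✗.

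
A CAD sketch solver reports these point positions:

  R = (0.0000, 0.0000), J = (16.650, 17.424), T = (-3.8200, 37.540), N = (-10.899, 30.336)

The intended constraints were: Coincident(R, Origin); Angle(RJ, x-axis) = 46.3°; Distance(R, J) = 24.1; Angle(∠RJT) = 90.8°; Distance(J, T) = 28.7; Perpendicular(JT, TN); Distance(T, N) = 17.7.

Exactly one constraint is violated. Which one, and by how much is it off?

Distance(T, N) = 17.7 — off by 7.60.

R = (0.00, 0.00) ✓; RJ at 46.30° ✓; |RJ| = 24.10 ✓; ∠RJT = 90.80° ✓; |JT| = 28.70 ✓; ∠(JT, TN) = 90.00° ✓; |TN| = 10.10 ✗.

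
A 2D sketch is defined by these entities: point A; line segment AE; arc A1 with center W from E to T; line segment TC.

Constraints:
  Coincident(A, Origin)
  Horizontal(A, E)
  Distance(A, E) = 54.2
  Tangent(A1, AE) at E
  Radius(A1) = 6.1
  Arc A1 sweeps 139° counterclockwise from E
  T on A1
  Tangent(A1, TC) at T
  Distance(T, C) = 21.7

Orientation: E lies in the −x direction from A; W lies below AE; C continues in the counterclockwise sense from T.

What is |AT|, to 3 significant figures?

59.2

A is at the origin; A and E share the same y with |AE| = 54.2 and E on the −x side, so E = (-54.2, 0.00). A1 meets AE tangentially, so WE is at right angles to AE, so W = E + (0, -6.1) = (-54.2, -6.10). On A1, E sits at bearing 90° from W; a 139° counterclockwise sweep puts T at bearing 229°, so T = W + 6.1·(cos 229°, sin 229°) = (-58.2, -10.7). Then |AT| = |T − A| = 59.2.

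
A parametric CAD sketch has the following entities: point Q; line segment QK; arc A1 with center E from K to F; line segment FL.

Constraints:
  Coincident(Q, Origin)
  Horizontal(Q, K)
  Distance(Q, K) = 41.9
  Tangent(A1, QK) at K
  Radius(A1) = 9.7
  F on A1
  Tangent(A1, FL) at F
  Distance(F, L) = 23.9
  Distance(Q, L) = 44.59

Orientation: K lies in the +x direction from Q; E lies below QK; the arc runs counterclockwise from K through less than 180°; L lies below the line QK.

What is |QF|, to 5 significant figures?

33.441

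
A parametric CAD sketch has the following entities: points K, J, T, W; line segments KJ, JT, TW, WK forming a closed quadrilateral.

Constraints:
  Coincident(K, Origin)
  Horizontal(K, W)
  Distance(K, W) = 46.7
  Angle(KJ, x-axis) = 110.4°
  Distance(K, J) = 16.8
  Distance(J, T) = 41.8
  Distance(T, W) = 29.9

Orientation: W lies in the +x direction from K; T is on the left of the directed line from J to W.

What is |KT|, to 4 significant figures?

43.82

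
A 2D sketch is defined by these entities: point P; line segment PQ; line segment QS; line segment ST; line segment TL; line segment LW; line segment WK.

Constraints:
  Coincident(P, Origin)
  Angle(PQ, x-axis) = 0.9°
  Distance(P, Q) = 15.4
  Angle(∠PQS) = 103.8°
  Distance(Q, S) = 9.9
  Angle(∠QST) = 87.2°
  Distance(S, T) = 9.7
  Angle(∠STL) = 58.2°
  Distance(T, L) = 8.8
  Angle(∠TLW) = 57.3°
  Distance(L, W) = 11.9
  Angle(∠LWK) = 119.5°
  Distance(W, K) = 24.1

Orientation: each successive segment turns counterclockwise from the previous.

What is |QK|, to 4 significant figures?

35.47

P is at the origin; PQ runs at 0.9° with length 15.4, so Q = (15.40, 0.2419). ∠PQS = 103.8° gives QS at 77.10° from the x-axis; with |QS| = 9.9, S = (17.61, 9.892). ∠QST = 87.2° gives ST at 169.9° from the x-axis; with |ST| = 9.7, T = (8.059, 11.59). ∠STL = 58.2° gives TL at -68.30° from the x-axis; with |TL| = 8.8, L = (11.31, 3.417). ∠TLW = 57.3° gives LW at 54.40° from the x-axis; with |LW| = 11.9, W = (18.24, 13.09). ∠LWK = 119.5° gives WK at 114.9° from the x-axis; with |WK| = 24.1, K = (8.093, 34.95). Then |QK| = |K − Q| = 35.47.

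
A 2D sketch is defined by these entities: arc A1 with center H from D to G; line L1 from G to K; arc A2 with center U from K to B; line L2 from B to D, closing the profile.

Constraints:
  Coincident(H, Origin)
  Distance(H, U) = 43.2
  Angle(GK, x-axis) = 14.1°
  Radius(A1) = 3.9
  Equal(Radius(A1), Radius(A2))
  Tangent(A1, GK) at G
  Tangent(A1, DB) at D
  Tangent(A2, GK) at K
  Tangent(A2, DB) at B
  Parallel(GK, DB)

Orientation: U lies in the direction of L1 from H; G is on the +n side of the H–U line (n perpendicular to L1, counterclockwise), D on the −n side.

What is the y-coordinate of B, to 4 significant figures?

6.742

Tangency of A1 to both parallel lines with radius 3.9 puts G and D at H ± 3.9·n: G = (-0.9501, 3.783), D = (0.9501, -3.783). Equal radii place K and B the same way about U: K = U + 3.9·n = (40.95, 14.31), B = U − 3.9·n = (42.85, 6.742). So B.y = 6.742.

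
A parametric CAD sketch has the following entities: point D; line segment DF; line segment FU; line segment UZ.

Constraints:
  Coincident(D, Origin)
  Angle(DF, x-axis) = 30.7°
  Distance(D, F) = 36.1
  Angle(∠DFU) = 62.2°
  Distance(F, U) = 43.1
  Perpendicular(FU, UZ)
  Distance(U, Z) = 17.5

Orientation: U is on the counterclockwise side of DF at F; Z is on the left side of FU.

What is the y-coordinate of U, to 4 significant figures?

40.95

D is at the origin; DF runs at 30.7° with length 36.1, so F = 36.1·(cos 30.7°, sin 30.7°) = (31.04, 18.43). ∠DFU = 62.2°, so FU runs at 30.7° + (180° − 62.2°) = 148.5° from the x-axis; with |FU| = 43.1, U = F + 43.1·(cos 148.5°, sin 148.5°) = (-5.708, 40.95). So U.y = 40.95.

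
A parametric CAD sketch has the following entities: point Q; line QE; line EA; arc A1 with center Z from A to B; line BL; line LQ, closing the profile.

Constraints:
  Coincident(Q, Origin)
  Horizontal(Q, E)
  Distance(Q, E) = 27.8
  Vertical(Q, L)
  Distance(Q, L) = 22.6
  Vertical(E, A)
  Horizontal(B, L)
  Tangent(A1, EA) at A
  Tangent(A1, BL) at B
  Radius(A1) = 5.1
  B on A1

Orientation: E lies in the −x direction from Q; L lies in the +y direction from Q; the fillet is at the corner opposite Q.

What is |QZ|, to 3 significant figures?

28.7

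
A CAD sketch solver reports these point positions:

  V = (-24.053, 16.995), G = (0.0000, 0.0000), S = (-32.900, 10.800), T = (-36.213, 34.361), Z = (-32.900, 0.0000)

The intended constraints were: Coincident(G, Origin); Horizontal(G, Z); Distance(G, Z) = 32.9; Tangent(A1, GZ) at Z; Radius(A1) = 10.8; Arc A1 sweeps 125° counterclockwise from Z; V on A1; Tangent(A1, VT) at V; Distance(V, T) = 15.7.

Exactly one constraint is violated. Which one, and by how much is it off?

Distance(V, T) = 15.7 — off by 5.50.

G = (0.00, 0.00) ✓; G.y = 0.00, Z.y = 0.00 ✓; |GZ| = 32.90 ✓; ∠(SZ, ZG) = 90.00° ✓; |SZ| = 10.80 ✓; bearing(S→V) − bearing(S→Z) = 125.0° ✓; |SV| = 10.80 ✓; ∠(SV, VT) = 90.00° ✓; |VT| = 21.20 ✗.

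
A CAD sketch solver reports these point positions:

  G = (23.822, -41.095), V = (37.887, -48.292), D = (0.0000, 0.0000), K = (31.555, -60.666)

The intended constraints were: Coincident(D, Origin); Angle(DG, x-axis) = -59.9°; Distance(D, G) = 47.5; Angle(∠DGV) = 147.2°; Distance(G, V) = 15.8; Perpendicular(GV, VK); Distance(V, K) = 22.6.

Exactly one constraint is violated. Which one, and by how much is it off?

Distance(V, K) = 22.6 — off by 8.70.

D = (0.00, 0.00) ✓; DG at -59.90° ✓; |DG| = 47.50 ✓; ∠DGV = 147.2° ✓; |GV| = 15.80 ✓; ∠(GV, VK) = 90.00° ✓; |VK| = 13.90 ✗.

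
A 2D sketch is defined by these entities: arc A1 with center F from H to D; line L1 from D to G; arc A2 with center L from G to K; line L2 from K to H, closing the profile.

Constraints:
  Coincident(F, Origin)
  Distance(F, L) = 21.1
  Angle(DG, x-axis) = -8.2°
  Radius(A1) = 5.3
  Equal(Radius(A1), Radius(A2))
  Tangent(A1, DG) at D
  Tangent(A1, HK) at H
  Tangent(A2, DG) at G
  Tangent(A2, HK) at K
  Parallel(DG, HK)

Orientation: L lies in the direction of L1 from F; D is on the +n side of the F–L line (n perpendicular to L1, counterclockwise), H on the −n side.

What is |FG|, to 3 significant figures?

21.8

Tangency of A1 to both parallel lines with radius 5.3 puts D and H at F ± 5.3·n: D = (0.756, 5.25), H = (-0.756, -5.25). Equal radii place G and K the same way about L: G = L + 5.3·n = (21.6, 2.24), K = L − 5.3·n = (20.1, -8.26). Then |FG| = |G − F| = 21.8.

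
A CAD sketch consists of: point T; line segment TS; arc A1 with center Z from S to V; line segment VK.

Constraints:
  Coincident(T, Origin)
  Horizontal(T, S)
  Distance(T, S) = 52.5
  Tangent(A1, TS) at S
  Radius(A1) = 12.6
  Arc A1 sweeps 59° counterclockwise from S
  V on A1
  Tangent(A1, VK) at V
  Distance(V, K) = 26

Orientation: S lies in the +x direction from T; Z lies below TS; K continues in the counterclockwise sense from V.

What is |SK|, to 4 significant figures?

37.30

On A1, S sits at bearing 90° from Z; a 59° counterclockwise sweep puts V at bearing 149°, so V = Z + 12.6·(cos 149°, sin 149°) = (41.70, -6.111). Since A1 is tangent to VK there, ZV ⟂ VK, so VK runs along (−sin 149°, cos 149°); with |VK| = 26.0, K = (28.31, -28.40). Then |SK| = |K − S| = 37.30.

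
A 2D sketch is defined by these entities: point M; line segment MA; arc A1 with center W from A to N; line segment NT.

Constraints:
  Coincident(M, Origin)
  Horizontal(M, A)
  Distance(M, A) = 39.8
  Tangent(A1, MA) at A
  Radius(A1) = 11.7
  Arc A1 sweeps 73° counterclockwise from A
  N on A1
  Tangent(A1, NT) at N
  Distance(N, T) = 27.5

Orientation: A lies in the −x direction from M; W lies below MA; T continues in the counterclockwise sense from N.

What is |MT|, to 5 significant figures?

68.411

M is at the origin; M and A share the same y with |MA| = 39.8 and A on the −x side, so A = (-39.800, 0.0000). Since A1 is tangent to MA there, WA ⟂ MA, so W = A + (0, -11.7) = (-39.800, -11.700). On A1, A sits at bearing 90° from W; a 73° counterclockwise sweep puts N at bearing 163°, so N = W + 11.7·(cos 163°, sin 163°) = (-50.989, -8.2793). A1 meets NT tangentially, so WN is at right angles to NT, so NT runs along (−sin 163°, cos 163°); with |NT| = 27.5, T = (-59.029, -34.578). Then |MT| = |T − M| = 68.411.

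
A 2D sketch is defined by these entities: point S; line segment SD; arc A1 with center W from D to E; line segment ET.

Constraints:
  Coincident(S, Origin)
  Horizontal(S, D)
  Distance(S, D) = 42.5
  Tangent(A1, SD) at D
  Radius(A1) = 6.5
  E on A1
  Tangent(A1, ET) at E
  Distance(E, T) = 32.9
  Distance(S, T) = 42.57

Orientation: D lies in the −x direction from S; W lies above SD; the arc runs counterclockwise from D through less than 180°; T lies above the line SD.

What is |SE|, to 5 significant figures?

36.677

S is at the origin; S and D share the same y with |SD| = 42.5 and D on the −x side, so D = (-42.500, 0.0000). Tangency of A1 to SD means the radius WD is perpendicular to SD, so W = D + (0, 6.5) = (-42.500, 6.5000). Since WE ⟂ ET (tangency), |WT| = √(6.5² + 32.9²) = 33.536 regardless of where E sits on A1. So T lies on both circle(S, 42.57) and circle(W, 33.536); the above-SD intersection is T = (-24.513, 34.804). E is the foot of the tangent from T: E = (-36.442, 4.1431).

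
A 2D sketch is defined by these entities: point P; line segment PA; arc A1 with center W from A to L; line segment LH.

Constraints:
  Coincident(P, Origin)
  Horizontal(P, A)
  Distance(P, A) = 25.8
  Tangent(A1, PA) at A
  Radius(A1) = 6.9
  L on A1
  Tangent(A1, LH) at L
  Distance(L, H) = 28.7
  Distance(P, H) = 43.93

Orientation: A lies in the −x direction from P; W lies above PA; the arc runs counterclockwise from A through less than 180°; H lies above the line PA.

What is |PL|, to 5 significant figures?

20.738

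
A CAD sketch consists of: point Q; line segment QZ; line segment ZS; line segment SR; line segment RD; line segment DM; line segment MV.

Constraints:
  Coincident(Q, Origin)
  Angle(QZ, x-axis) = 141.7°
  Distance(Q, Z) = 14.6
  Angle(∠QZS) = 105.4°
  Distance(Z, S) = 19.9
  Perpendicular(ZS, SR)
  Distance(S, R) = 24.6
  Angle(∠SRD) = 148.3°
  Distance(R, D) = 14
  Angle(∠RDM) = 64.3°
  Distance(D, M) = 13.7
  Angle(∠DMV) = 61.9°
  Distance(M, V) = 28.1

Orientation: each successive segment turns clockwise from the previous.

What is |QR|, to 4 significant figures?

26.00

∠QZS = 105.4° gives ZS at 67.10° from the x-axis; with |ZS| = 19.9, S = (-3.714, 27.38). ZS ⟂ SR, so SR runs at -22.90°; with |SR| = 24.6, R = (18.95, 17.81). Then |QR| = |R − Q| = 26.00.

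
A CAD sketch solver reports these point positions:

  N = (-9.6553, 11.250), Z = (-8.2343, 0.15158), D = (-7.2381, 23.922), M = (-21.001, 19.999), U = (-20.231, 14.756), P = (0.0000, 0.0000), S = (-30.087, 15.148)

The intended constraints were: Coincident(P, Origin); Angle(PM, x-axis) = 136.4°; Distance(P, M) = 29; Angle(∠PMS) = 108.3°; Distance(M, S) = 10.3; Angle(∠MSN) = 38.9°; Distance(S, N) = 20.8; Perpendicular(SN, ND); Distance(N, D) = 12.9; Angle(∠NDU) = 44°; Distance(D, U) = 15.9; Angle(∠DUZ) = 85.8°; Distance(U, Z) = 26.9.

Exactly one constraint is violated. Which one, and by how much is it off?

Distance(U, Z) = 26.9 — off by 8.00.

P = (0.00, 0.00) ✓; PM at 136.4° ✓; |PM| = 29.00 ✓; ∠PMS = 108.3° ✓; |MS| = 10.30 ✓; ∠MSN = 38.90° ✓; |SN| = 20.80 ✓; ∠(SN, ND) = 90.00° ✓; |ND| = 12.90 ✓; ∠NDU = 44.00° ✓; |DU| = 15.90 ✓; ∠DUZ = 85.80° ✓; |UZ| = 18.90 ✗.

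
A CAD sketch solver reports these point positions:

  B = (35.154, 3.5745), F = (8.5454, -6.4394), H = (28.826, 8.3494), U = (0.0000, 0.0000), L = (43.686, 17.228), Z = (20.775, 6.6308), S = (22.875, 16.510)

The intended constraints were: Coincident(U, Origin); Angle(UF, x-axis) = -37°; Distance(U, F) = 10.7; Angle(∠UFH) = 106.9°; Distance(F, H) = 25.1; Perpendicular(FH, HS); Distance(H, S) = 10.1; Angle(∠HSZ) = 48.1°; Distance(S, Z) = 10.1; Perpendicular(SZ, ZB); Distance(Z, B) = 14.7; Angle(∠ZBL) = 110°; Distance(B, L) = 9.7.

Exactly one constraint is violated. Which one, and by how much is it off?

Distance(B, L) = 9.7 — off by 6.40.

U = (0.00, 0.00) ✓; UF at -37.00° ✓; |UF| = 10.70 ✓; ∠UFH = 106.9° ✓; |FH| = 25.10 ✓; ∠(FH, HS) = 90.00° ✓; |HS| = 10.10 ✓; ∠HSZ = 48.10° ✓; |SZ| = 10.10 ✓; ∠(SZ, ZB) = 90.00° ✓; |ZB| = 14.70 ✓; ∠ZBL = 110.0° ✓; |BL| = 16.10 ✗.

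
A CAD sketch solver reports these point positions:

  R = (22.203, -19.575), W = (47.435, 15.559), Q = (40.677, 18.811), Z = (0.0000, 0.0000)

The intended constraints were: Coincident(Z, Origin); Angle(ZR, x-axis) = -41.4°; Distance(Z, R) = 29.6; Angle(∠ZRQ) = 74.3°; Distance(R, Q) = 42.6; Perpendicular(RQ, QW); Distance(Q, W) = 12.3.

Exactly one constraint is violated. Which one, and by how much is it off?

Distance(Q, W) = 12.3 — off by 4.80.

Z = (0.00, 0.00) ✓; ZR at -41.40° ✓; |ZR| = 29.60 ✓; ∠ZRQ = 74.30° ✓; |RQ| = 42.60 ✓; ∠(RQ, QW) = 90.00° ✓; |QW| = 7.500 ✗.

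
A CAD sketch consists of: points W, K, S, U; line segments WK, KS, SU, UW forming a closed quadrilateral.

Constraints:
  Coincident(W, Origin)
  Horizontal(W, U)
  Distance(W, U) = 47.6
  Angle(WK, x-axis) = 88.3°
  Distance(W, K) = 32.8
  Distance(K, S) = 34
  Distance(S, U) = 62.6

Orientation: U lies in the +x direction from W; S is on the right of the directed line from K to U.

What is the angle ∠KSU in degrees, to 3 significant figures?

64.6°

Checks: |KS| = 34.00 ✓; |SU| = 62.60 ✓.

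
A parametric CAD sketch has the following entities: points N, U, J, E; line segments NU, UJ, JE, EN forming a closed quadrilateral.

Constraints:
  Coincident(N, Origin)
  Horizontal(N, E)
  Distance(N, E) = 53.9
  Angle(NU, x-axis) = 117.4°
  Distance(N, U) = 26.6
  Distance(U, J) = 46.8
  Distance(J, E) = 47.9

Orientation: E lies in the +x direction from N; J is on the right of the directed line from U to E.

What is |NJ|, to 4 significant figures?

20.20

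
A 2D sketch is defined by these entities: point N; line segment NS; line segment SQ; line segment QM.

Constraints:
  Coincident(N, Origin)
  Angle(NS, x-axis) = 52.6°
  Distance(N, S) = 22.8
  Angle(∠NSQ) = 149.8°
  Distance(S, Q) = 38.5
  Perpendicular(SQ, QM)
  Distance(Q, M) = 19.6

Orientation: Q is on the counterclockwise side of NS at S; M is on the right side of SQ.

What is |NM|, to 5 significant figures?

65.978

N is at the origin; NS runs at 52.6° with length 22.8, so S = 22.8·(cos 52.6°, sin 52.6°) = (13.848, 18.113). ∠NSQ = 149.8°, so SQ runs at 52.6° + (180° − 149.8°) = 82.800° from the x-axis; with |SQ| = 38.5, Q = S + 38.5·(cos 82.800°, sin 82.800°) = (18.673, 56.309). SQ ⟂ QM; with |QM| = 19.6 on the right of SQ, M = Q + 19.6·(0.99211, -0.12533) = (38.119, 53.853). Then |NM| = |M − N| = 65.978.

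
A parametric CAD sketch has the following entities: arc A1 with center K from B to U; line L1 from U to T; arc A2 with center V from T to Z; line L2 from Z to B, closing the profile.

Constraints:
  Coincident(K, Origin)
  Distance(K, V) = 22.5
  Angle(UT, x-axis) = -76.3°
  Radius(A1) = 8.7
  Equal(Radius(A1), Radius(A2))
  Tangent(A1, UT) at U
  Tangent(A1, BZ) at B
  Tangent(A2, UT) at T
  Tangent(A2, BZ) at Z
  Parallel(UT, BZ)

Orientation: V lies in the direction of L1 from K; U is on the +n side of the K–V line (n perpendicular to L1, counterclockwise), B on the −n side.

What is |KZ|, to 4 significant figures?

24.12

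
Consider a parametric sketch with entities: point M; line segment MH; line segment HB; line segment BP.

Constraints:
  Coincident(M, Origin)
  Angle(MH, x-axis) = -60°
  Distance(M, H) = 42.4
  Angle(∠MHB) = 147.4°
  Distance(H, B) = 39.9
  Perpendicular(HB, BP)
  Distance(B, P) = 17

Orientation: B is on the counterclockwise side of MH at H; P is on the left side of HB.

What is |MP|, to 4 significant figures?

75.85

∠MHB = 147.4°, so HB runs at -60.0° + (180° − 147.4°) = -27.40° from the x-axis; with |HB| = 39.9, B = H + 39.9·(cos -27.40°, sin -27.40°) = (56.62, -55.08). HB is perpendicular to BP; with |BP| = 17.0 on the left of HB, P = B + 17.0·(0.4602, 0.8878) = (64.45, -39.99). Then |MP| = |P − M| = 75.85.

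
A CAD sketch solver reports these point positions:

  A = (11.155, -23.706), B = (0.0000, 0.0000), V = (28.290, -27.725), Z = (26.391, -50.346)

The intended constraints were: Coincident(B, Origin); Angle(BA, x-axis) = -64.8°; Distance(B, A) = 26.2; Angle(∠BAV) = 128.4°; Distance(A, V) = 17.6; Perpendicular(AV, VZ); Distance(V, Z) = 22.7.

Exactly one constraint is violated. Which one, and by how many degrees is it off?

Perpendicular(AV, VZ) — off by 8.40°.

B = (0.00, 0.00) ✓; BA at -64.80° ✓; |BA| = 26.20 ✓; ∠BAV = 128.4° ✓; |AV| = 17.60 ✓; ∠(AV, VZ) = 81.60° ✗; |VZ| = 22.70 ✓.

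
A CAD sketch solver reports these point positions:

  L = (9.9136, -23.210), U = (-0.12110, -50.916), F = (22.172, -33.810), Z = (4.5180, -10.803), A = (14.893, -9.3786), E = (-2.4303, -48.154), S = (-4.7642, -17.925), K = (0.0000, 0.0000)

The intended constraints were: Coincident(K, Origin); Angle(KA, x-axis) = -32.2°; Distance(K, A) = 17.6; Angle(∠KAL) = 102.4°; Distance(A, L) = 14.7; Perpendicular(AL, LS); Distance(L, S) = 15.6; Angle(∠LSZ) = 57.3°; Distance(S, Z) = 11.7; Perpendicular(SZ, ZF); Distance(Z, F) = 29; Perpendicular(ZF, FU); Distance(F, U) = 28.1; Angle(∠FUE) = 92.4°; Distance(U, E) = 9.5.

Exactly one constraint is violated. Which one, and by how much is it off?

Distance(U, E) = 9.5 — off by 5.90.

K = (0.00, 0.00) ✓; KA at -32.20° ✓; |KA| = 17.60 ✓; ∠KAL = 102.4° ✓; |AL| = 14.70 ✓; ∠(AL, LS) = 90.00° ✓; |LS| = 15.60 ✓; ∠LSZ = 57.30° ✓; |SZ| = 11.70 ✓; ∠(SZ, ZF) = 90.00° ✓; |ZF| = 29.00 ✓; ∠(ZF, FU) = 90.00° ✓; |FU| = 28.10 ✓; ∠FUE = 92.40° ✓; |UE| = 3.600 ✗.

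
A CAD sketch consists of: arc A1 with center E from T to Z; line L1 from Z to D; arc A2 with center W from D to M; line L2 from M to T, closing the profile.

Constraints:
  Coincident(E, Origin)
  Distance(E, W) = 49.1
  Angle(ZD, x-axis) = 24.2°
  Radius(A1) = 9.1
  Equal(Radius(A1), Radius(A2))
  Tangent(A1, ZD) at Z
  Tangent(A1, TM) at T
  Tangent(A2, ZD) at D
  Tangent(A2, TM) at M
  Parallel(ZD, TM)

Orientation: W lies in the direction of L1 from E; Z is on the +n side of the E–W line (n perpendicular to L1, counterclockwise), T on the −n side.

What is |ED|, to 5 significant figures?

49.936

The slot axis is L1's direction at 24.2°, so u = (cos 24.2°, sin 24.2°) = (0.91212, 0.40992) and n = (−sin 24.2°, cos 24.2°) = (-0.40992, 0.91212). E is at the origin and W lies 49.1 along u from E, so W = 49.1·u = (44.785, 20.127). Tangency of A1 to both parallel lines with radius 9.1 puts Z and T at E ± 9.1·n: Z = (-3.7303, 8.3003), T = (3.7303, -8.3003). Equal radii place D and M the same way about W: D = W + 9.1·n = (41.055, 28.428), M = W − 9.1·n = (48.515, 11.827). Then |ED| = |D − E| = 49.936.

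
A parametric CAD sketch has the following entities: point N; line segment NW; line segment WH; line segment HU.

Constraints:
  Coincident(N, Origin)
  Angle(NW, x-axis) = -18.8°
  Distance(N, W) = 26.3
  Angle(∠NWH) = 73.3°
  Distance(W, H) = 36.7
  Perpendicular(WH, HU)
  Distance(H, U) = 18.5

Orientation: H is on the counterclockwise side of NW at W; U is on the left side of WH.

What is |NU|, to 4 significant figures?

29.90

N is at the origin; NW runs at -18.8° with length 26.3, so W = 26.3·(cos -18.8°, sin -18.8°) = (24.90, -8.476). ∠NWH = 73.3°, so WH runs at -18.8° + (180° − 73.3°) = 87.90° from the x-axis; with |WH| = 36.7, H = W + 36.7·(cos 87.90°, sin 87.90°) = (26.24, 28.20). The perpendicularity gives HU at right angles to WH; with |HU| = 18.5 on the left of WH, U = H + 18.5·(-0.9993, 0.03664) = (7.754, 28.88). Then |NU| = |U − N| = 29.90.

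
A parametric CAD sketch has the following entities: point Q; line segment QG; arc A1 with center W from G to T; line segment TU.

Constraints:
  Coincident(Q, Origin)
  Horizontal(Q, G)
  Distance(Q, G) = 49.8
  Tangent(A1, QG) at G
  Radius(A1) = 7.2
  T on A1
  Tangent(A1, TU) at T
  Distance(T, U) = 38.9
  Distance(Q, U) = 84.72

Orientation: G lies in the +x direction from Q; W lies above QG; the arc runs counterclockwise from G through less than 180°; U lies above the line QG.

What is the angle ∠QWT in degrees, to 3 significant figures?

140°

Q is at the origin; QG is horizontal with |QG| = 49.8 and G on the +x side, so G = (49.8, 0.00). Since A1 is tangent to QG there, WG ⟂ QG, so W = G + (0, 7.2) = (49.8, 7.20). Since WT ⟂ TU (tangency), |WU| = √(7.2² + 38.9²) = 39.6 regardless of where T sits on A1. So U lies on both circle(Q, 84.72) and circle(W, 39.6); the above-QG intersection is U = (76.5, 36.4). T is the foot of the tangent from U: T = (55.9, 3.39).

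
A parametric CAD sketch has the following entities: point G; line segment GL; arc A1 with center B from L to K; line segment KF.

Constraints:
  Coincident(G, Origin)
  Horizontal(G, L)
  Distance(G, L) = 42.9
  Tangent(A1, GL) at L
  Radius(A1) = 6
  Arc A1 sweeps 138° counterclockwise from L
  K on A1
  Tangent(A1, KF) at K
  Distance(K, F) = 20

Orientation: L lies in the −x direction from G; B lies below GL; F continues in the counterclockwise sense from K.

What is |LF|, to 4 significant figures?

26.19

On A1, L sits at bearing 90° from B; a 138° counterclockwise sweep puts K at bearing 228°, so K = B + 6.0·(cos 228°, sin 228°) = (-46.91, -10.46). Tangency of A1 to KF means the radius BK is perpendicular to KF, so KF runs along (−sin 228°, cos 228°); with |KF| = 20.0, F = (-32.05, -23.84). Then |LF| = |F − L| = 26.19.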